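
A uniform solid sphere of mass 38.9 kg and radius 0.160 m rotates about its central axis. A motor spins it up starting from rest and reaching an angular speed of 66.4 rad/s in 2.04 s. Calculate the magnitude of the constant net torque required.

τ ≈ 13.0 N·m

I = (2/5)MR² = (2/5)(38.9)(0.160)² = 0.3983 kg·m².
α = Δω/Δt = (66.4 − 0)/2.04 = 32.55 rad/s².
τ = Iα = (0.3983)(32.55) = 12.97 N·m.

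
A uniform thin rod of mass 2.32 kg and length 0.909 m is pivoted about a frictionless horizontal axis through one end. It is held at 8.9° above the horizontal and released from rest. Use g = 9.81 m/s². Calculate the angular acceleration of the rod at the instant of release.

α ≈ 16.0 rad/s²

About the pivot, I = (1/3)ML² = (1/3)(2.32)(0.909)² = 0.6390 kg·m².
The weight acts at the center, a distance L/2 = 0.4545 m from the pivot; τ = Mg(L/2) cos 8.9° = 10.22 N·m.
α = τ/I = 10.22/0.6390 = 15.99 rad/s².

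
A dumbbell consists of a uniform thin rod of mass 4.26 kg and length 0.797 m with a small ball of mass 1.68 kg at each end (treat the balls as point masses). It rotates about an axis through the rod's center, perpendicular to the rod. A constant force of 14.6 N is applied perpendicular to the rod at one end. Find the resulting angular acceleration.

α ≈ 7.66 rad/s²

I_rod = (1/12)ML² = (1/12)(4.26)(0.797)² = 0.2255 kg·m².
I_balls = 2·m·(L/2)² = 2(1.68)(0.3985)² = 0.5336 kg·m².
Total I = 0.7591 kg·m².
τ = F·(L/2) = (14.6)(0.399) = 5.818 N·m.
α = τ/I = 5.818/0.7591 = 7.665 rad/s².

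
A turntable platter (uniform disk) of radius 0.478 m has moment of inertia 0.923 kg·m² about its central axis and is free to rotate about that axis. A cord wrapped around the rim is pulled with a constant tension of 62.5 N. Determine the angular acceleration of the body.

τ = F R = (62.5)(0.478) = 29.88 N·m.
Newton's second law for rotation, τ = Iα, gives α = τ/I = 29.88/0.9230 = 32.37 rad/s².

α ≈ 32.4 rad/s²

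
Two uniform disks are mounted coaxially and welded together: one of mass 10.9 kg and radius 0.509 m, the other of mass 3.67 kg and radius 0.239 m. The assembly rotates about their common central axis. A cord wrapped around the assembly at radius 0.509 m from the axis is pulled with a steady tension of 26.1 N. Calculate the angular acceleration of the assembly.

α ≈ 8.76 rad/s²

I = ½M₁R₁² + ½M₂R₂² = ½(10.9)(0.509)² + ½(3.67)(0.239)² = 1.517 kg·m².
τ = F r = (26.1)(0.509) = 13.28 N·m.
α = τ/I = 13.28/1.517 = 8.758 rad/s².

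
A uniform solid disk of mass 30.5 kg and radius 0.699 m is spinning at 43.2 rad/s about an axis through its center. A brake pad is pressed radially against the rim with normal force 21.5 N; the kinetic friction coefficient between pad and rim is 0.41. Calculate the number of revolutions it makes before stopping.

≈ 180 revolutions

I = ½MR² = (1/2)(30.5)(0.699)² = 7.451 kg·m².
Friction force f = μN = (0.41)(21.5) = 8.815 N at the rim; torque magnitude τ = fR = 6.162 N·m, opposing ω.
|α| = τ/I = 6.162/7.451 = 0.8269 rad/s² (deceleration).
ω² = ω₀² − 2|α|θ with ω = 0 ⇒ θ = ω₀²/(2|α|) = 1128 rad = 179.6 rev.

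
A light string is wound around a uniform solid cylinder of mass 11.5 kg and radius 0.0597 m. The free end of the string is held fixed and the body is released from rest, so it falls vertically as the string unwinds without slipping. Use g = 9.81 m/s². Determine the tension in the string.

Translation: Mg − T = Ma. Rotation about the center: TR = Iα with I = ½MR².
With a = αR: T = (I/R²)a = (1/2)M a, so Mg = (1 + 0.5000)Ma.
a = g/(1 + 0.5000) = 9.81/1.500 = 6.540 m/s².
T = 0.5000·M·a = (0.5000)(11.5)(6.540) = 37.60 N.

T ≈ 37.6 N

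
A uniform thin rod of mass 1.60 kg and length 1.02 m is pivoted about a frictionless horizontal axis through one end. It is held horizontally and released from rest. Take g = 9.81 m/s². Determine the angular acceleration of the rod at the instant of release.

About the pivot, I = (1/3)ML² = (1/3)(1.60)(1.02)² = 0.5549 kg·m².
The weight acts at the center, a distance L/2 = 0.5100 m from the pivot; τ = Mg(L/2) = 8.005 N·m.
α = τ/I = 8.005/0.5549 = 14.43 rad/s².

α ≈ 14.4 rad/s²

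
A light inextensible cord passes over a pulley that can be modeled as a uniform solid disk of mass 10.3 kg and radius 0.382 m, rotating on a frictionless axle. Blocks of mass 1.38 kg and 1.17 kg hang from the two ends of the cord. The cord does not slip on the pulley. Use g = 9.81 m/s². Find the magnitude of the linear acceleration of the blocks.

I = ½MR² = (1/2)(10.3)(0.382)² = 0.7515 kg·m².
Heavier block: m₁g − T₁ = m₁a. Lighter block: T₂ − m₂g = m₂a.
Pulley: (T₁ − T₂)R = Iα = I(a/R), so T₁ − T₂ = (I/R²)a = (1/2)M_p a = 5.150·a.
Adding the three: (m₁ − m₂)g = (m₁ + m₂ + 5.150)a, so a = (1.38 − 1.17)(9.81)/(1.38 + 1.17 + 5.150) = 0.2675 m/s².

a ≈ 0.268 m/s²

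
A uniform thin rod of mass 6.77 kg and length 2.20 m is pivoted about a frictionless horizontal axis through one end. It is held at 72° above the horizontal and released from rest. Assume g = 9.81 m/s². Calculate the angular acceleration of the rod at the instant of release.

α ≈ 2.07 rad/s²

About the pivot, I = (1/3)ML² = (1/3)(6.77)(2.20)² = 10.92 kg·m².
The weight acts at the center, a distance L/2 = 1.100 m from the pivot; τ = Mg(L/2) cos 72° = 22.58 N·m.
α = τ/I = 22.58/10.92 = 2.067 rad/s².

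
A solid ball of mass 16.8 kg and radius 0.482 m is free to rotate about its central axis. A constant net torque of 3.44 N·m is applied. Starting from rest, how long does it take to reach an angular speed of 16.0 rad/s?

t ≈ 7.26 s

I = (2/5)MR² = (2/5)(16.8)(0.482)² = 1.561 kg·m².
α = τ/I = 3.44/1.561 = 2.203 rad/s².
ω = αt ⇒ t = ω/α = 16.0/2.203 = 7.261 s.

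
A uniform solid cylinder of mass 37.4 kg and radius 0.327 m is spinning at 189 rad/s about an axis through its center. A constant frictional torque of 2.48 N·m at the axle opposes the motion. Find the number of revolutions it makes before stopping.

≈ 2290 revolutions

I = ½MR² = (1/2)(37.4)(0.327)² = 2.000 kg·m².
The net torque has magnitude 2.48 N·m, opposing ω.
|α| = τ/I = 2.480/2.000 = 1.240 rad/s² (deceleration).
ω² = ω₀² − 2|α|θ with ω = 0 ⇒ θ = ω₀²/(2|α|) = 14400 rad = 2292 rev.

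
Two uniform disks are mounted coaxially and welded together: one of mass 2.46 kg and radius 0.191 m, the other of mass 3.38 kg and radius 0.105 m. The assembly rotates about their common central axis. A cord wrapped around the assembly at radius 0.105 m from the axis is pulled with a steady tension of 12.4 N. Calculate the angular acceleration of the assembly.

I = ½M₁R₁² + ½M₂R₂² = ½(2.46)(0.191)² + ½(3.38)(0.105)² = 0.06350 kg·m².
τ = F r = (12.4)(0.105) = 1.302 N·m.
α = τ/I = 1.302/0.06350 = 20.50 rad/s².

α ≈ 20.5 rad/s²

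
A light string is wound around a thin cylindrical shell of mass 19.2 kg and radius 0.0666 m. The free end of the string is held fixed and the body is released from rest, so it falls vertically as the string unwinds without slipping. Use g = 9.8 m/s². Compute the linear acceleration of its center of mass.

Translation: Mg − T = Ma. Rotation about the center: TR = Iα with I = MR².
With a = αR: T = (I/R²)a = M a, so Mg = (1 + 1.000)Ma.
a = g/(1 + 1.000) = 9.8/2.000 = 4.900 m/s².

a ≈ 4.90 m/s²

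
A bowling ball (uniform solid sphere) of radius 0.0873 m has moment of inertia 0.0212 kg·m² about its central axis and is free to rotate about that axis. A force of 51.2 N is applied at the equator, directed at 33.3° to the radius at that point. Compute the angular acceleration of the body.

Only the tangential component produces torque: τ = F R sinθ = (51.2)(0.0873) sin 33.3° = 2.454 N·m.
Newton's second law for rotation, τ = Iα, gives α = τ/I = 2.454/0.02120 = 115.8 rad/s².

α ≈ 116 rad/s²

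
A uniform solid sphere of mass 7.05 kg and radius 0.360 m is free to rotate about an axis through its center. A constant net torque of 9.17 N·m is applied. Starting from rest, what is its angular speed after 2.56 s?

ω ≈ 64.2 rad/s

I = (2/5)MR² = (2/5)(7.05)(0.360)² = 0.3655 kg·m².
α = τ/I = 9.17/0.3655 = 25.09 rad/s².
ω = ω₀ + αt = 0 + (25.09)(2.56) = 64.23 rad/s.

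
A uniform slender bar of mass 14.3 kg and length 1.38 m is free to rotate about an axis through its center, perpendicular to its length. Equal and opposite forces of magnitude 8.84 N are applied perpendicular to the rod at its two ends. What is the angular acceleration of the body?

I = (1/12)ML² = (1/12)(14.3)(1.38)² = 2.269 kg·m².
The couple gives τ = F·(L/2) + F·(L/2) = F L = (8.84)(1.38) = 12.20 N·m.
Newton's second law for rotation, τ = Iα, gives α = τ/I = 12.20/2.269 = 5.375 rad/s².

α ≈ 5.38 rad/s²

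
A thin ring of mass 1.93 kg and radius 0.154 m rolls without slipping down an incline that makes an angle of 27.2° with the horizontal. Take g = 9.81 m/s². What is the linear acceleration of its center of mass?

a ≈ 2.24 m/s²

Translation along the incline: Mg sinθ − f = Ma.
Rotation about the center: fR = Iα with I = MR². No-slip gives a = αR, so f = (I/R²)a = M a.
Substituting: Mg sinθ = (1 + 1.000)Ma, so a = g sinθ/(1 + 1.000) = (9.81) sin 27.2° / 2.000 = 2.242 m/s².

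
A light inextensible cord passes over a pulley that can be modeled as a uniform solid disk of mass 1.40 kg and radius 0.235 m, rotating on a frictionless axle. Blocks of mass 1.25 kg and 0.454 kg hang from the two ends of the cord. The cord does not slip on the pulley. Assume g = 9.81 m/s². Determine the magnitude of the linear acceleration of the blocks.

a ≈ 3.25 m/s²

I = ½MR² = (1/2)(1.40)(0.235)² = 0.03866 kg·m².
Heavier block: m₁g − T₁ = m₁a. Lighter block: T₂ − m₂g = m₂a.
Pulley: (T₁ − T₂)R = Iα = I(a/R), so T₁ − T₂ = (I/R²)a = (1/2)M_p a = 0.7000·a.
Adding the three: (m₁ − m₂)g = (m₁ + m₂ + 0.7000)a, so a = (1.25 − 0.454)(9.81)/(1.25 + 0.454 + 0.7000) = 3.248 m/s².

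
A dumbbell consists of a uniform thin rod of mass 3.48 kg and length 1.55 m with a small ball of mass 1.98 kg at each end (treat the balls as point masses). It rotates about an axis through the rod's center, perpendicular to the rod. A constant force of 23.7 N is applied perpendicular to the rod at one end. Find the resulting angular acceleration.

I_rod = (1/12)ML² = (1/12)(3.48)(1.55)² = 0.6967 kg·m².
I_balls = 2·m·(L/2)² = 2(1.98)(0.7750)² = 2.378 kg·m².
Total I = 3.075 kg·m².
τ = F·(L/2) = (23.7)(0.775) = 18.37 N·m.
α = τ/I = 18.37/3.075 = 5.973 rad/s².

α ≈ 5.97 rad/s²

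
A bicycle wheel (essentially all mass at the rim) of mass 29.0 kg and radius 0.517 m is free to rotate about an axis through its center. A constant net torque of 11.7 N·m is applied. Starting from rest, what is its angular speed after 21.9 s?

ω ≈ 33.1 rad/s

I = MR² = (29.0)(0.517)² = 7.751 kg·m².
α = τ/I = 11.7/7.751 = 1.509 rad/s².
ω = ω₀ + αt = 0 + (1.509)(21.9) = 33.06 rad/s.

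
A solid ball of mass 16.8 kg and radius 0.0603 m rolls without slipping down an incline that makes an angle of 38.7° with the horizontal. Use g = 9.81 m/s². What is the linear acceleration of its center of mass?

a ≈ 4.38 m/s²

Translation along the incline: Mg sinθ − f = Ma.
Rotation about the center: fR = Iα with I = (2/5)MR². No-slip gives a = αR, so f = (I/R²)a = (2/5)M a.
Substituting: Mg sinθ = (1 + 0.4000)Ma, so a = g sinθ/(1 + 0.4000) = (9.81) sin 38.7° / 1.400 = 4.381 m/s².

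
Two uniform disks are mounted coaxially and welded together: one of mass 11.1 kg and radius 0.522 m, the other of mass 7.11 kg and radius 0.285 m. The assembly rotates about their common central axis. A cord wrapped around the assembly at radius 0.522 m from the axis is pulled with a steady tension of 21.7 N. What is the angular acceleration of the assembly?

I = ½M₁R₁² + ½M₂R₂² = ½(11.1)(0.522)² + ½(7.11)(0.285)² = 1.801 kg·m².
τ = F r = (21.7)(0.522) = 11.33 N·m.
α = τ/I = 11.33/1.801 = 6.289 rad/s².

α ≈ 6.29 rad/s²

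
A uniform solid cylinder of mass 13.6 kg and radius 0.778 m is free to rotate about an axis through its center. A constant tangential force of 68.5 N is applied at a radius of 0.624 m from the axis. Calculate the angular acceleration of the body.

α ≈ 10.4 rad/s²

I = ½MR² = (1/2)(13.6)(0.778)² = 4.116 kg·m².
τ = F·r = (68.5)(0.624) = 42.74 N·m.
Newton's second law for rotation, τ = Iα, gives α = τ/I = 42.74/4.116 = 10.39 rad/s².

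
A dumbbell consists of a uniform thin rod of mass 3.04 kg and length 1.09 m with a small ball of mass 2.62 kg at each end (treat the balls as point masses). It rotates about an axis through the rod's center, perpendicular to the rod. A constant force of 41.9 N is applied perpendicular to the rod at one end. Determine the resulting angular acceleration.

I_rod = (1/12)ML² = (1/12)(3.04)(1.09)² = 0.3010 kg·m².
I_balls = 2·m·(L/2)² = 2(2.62)(0.5450)² = 1.556 kg·m².
Total I = 1.857 kg·m².
τ = F·(L/2) = (41.9)(0.545) = 22.84 N·m.
α = τ/I = 22.84/1.857 = 12.29 rad/s².

α ≈ 12.3 rad/s²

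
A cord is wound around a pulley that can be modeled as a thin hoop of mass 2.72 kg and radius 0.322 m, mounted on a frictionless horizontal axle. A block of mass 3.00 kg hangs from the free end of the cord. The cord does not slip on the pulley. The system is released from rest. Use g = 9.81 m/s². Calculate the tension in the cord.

T ≈ 14.0 N

I = MR² = (2.72)(0.322)² = 0.2820 kg·m².
Block: mg − T = ma. Pulley: TR = Iα. No-slip: a = αR, so T = (I/R²)a = 2.720·a.
Then mg = (m + 2.720)a, so a = (3.00)(9.81)/(3.00 + 2.720) = 5.145 m/s².
T = 2.720·a = 13.99 N.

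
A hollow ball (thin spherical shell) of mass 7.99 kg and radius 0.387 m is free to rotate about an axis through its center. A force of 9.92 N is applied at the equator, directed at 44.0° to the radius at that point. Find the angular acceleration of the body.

α ≈ 3.34 rad/s²

I = (2/3)MR² = (2/3)(7.99)(0.387)² = 0.7978 kg·m².
Only the tangential component produces torque: τ = F R sinθ = (9.92)(0.387) sin 44.0° = 2.667 N·m.
Newton's second law for rotation, τ = Iα, gives α = τ/I = 2.667/0.7978 = 3.343 rad/s².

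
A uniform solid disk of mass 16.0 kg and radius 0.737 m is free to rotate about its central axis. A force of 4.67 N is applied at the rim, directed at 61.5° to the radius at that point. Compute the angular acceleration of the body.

I = ½MR² = (1/2)(16.0)(0.737)² = 4.345 kg·m².
Only the tangential component produces torque: τ = F R sinθ = (4.67)(0.737) sin 61.5° = 3.025 N·m.
From τ = Iα: α = 3.025/4.345 = 0.6961 rad/s².

α ≈ 0.696 rad/s²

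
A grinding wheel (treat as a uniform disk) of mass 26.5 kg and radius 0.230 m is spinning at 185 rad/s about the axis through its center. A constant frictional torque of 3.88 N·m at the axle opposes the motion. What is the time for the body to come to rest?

I = ½MR² = (1/2)(26.5)(0.230)² = 0.7009 kg·m².
The net torque has magnitude 3.88 N·m, opposing ω.
|α| = τ/I = 3.880/0.7009 = 5.536 rad/s² (deceleration).
0 = ω₀ − |α|t ⇒ t = ω₀/|α| = 185/5.536 = 33.42 s.

t ≈ 33.4 s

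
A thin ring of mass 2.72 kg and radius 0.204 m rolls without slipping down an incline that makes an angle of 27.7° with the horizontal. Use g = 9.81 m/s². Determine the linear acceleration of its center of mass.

Translation along the incline: Mg sinθ − f = Ma.
Rotation about the center: fR = Iα with I = MR². No-slip gives a = αR, so f = (I/R²)a = M a.
Substituting: Mg sinθ = (1 + 1.000)Ma, so a = g sinθ/(1 + 1.000) = (9.81) sin 27.7° / 2.000 = 2.280 m/s².

a ≈ 2.28 m/s²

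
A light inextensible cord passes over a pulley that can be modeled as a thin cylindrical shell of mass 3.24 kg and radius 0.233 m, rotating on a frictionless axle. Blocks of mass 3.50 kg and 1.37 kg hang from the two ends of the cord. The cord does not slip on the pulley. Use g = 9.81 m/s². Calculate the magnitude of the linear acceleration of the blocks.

I = MR² = (3.24)(0.233)² = 0.1759 kg·m².
Heavier block: m₁g − T₁ = m₁a. Lighter block: T₂ − m₂g = m₂a.
Pulley: (T₁ − T₂)R = Iα = I(a/R), so T₁ − T₂ = (I/R²)a = 1·M_p a = 3.240·a.
Adding the three: (m₁ − m₂)g = (m₁ + m₂ + 3.240)a, so a = (3.50 − 1.37)(9.81)/(3.50 + 1.37 + 3.240) = 2.576 m/s².

a ≈ 2.58 m/s²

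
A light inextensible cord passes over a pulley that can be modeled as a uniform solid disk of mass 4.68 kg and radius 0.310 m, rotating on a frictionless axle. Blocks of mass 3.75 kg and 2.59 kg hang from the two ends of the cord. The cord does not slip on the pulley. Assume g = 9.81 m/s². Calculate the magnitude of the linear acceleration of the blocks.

a ≈ 1.31 m/s²

I = ½MR² = (1/2)(4.68)(0.310)² = 0.2249 kg·m².
Heavier block: m₁g − T₁ = m₁a. Lighter block: T₂ − m₂g = m₂a.
Pulley: (T₁ − T₂)R = Iα = I(a/R), so T₁ − T₂ = (I/R²)a = (1/2)M_p a = 2.340·a.
Adding the three: (m₁ − m₂)g = (m₁ + m₂ + 2.340)a, so a = (3.75 − 2.59)(9.81)/(3.75 + 2.59 + 2.340) = 1.311 m/s².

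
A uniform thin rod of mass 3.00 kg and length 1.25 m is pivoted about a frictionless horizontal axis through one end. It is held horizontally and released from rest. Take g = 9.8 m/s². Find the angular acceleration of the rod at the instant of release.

α ≈ 11.8 rad/s²

About the pivot, I = (1/3)ML² = (1/3)(3.00)(1.25)² = 1.562 kg·m².
The weight acts at the center, a distance L/2 = 0.6250 m from the pivot; τ = Mg(L/2) = 18.38 N·m.
α = τ/I = 18.38/1.562 = 11.76 rad/s².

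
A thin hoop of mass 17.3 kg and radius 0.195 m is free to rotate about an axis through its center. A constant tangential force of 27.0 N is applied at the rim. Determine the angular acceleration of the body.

I = MR² = (17.3)(0.195)² = 0.6578 kg·m².
τ = F R = (27.0)(0.195) = 5.265 N·m.
Newton's second law for rotation, τ = Iα, gives α = τ/I = 5.265/0.6578 = 8.004 rad/s².

α ≈ 8.00 rad/s²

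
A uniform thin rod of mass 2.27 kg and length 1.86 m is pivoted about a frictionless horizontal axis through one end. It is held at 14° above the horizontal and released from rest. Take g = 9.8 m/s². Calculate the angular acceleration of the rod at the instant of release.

α ≈ 7.67 rad/s²

About the pivot, I = (1/3)ML² = (1/3)(2.27)(1.86)² = 2.618 kg·m².
The weight acts at the center, a distance L/2 = 0.9300 m from the pivot; τ = Mg(L/2) cos 14° = 20.07 N·m.
α = τ/I = 20.07/2.618 = 7.668 rad/s².
(Equivalently α = (3g/(2L)) cos 14° = 7.668 rad/s².)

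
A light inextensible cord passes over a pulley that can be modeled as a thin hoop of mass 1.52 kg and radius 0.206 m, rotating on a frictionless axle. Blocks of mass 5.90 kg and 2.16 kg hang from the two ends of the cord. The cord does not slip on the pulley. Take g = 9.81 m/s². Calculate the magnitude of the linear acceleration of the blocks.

a ≈ 3.83 m/s²

I = MR² = (1.52)(0.206)² = 0.06450 kg·m².
Heavier block: m₁g − T₁ = m₁a. Lighter block: T₂ − m₂g = m₂a.
Pulley: (T₁ − T₂)R = Iα = I(a/R), so T₁ − T₂ = (I/R²)a = 1·M_p a = 1.520·a.
Adding the three: (m₁ − m₂)g = (m₁ + m₂ + 1.520)a, so a = (5.90 − 2.16)(9.81)/(5.90 + 2.16 + 1.520) = 3.830 m/s².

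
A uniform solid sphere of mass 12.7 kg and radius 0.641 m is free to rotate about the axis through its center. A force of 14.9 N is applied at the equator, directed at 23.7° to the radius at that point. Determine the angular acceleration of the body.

α ≈ 1.84 rad/s²

I = (2/5)MR² = (2/5)(12.7)(0.641)² = 2.087 kg·m².
Only the tangential component produces torque: τ = F R sinθ = (14.9)(0.641) sin 23.7° = 3.839 N·m.
From τ = Iα: α = 3.839/2.087 = 1.839 rad/s².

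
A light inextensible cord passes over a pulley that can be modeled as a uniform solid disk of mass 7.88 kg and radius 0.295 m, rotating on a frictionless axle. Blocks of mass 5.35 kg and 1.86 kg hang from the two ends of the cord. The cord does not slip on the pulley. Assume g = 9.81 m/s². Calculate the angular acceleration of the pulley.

I = ½MR² = (1/2)(7.88)(0.295)² = 0.3429 kg·m².
Heavier block: m₁g − T₁ = m₁a. Lighter block: T₂ − m₂g = m₂a.
Pulley: (T₁ − T₂)R = Iα = I(a/R), so T₁ − T₂ = (I/R²)a = (1/2)M_p a = 3.940·a.
Adding the three: (m₁ − m₂)g = (m₁ + m₂ + 3.940)a, so a = (5.35 − 1.86)(9.81)/(5.35 + 1.86 + 3.940) = 3.071 m/s².
α = a/R = 3.071/0.295 = 10.41 rad/s².

α ≈ 10.4 rad/s²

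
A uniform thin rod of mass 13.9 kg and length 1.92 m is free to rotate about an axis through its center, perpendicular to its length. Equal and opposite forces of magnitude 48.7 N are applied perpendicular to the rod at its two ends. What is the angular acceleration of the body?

I = (1/12)ML² = (1/12)(13.9)(1.92)² = 4.270 kg·m².
The couple gives τ = F·(L/2) + F·(L/2) = F L = (48.7)(1.92) = 93.50 N·m.
Newton's second law for rotation, τ = Iα, gives α = τ/I = 93.50/4.270 = 21.90 rad/s².

α ≈ 21.9 rad/s²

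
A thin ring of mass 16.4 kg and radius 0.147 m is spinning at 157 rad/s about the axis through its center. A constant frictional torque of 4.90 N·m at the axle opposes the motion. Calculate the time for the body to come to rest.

I = MR² = (16.4)(0.147)² = 0.3544 kg·m².
The net torque has magnitude 4.90 N·m, opposing ω.
|α| = τ/I = 4.900/0.3544 = 13.83 rad/s² (deceleration).
0 = ω₀ − |α|t ⇒ t = ω₀/|α| = 157/13.83 = 11.35 s.

t ≈ 11.4 s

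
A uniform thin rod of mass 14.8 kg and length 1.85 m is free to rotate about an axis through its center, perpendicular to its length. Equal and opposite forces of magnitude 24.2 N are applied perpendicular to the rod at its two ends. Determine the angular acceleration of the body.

α ≈ 10.6 rad/s²

I = (1/12)ML² = (1/12)(14.8)(1.85)² = 4.221 kg·m².
The couple gives τ = F·(L/2) + F·(L/2) = F L = (24.2)(1.85) = 44.77 N·m.
Newton's second law for rotation, τ = Iα, gives α = τ/I = 44.77/4.221 = 10.61 rad/s².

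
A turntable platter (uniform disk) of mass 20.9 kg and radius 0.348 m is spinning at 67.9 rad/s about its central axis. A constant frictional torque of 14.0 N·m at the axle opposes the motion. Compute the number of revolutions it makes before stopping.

≈ 33.2 revolutions

I = ½MR² = (1/2)(20.9)(0.348)² = 1.266 kg·m².
The net torque has magnitude 14.0 N·m, opposing ω.
|α| = τ/I = 14.00/1.266 = 11.06 rad/s² (deceleration).
ω² = ω₀² − 2|α|θ with ω = 0 ⇒ θ = ω₀²/(2|α|) = 208.4 rad = 33.16 rev.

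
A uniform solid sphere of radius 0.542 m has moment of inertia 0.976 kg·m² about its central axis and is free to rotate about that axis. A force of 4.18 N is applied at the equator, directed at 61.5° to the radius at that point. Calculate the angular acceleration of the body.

Only the tangential component produces torque: τ = F R sinθ = (4.18)(0.542) sin 61.5° = 1.991 N·m.
From τ = Iα: α = 1.991/0.9760 = 2.040 rad/s².

α ≈ 2.04 rad/s²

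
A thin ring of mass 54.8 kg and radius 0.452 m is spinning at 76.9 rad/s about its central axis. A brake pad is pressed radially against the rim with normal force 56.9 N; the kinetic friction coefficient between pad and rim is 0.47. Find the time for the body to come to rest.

I = MR² = (54.8)(0.452)² = 11.20 kg·m².
Friction force f = μN = (0.47)(56.9) = 26.74 N at the rim; torque magnitude τ = fR = 12.09 N·m, opposing ω.
|α| = τ/I = 12.09/11.20 = 1.080 rad/s² (deceleration).
0 = ω₀ − |α|t ⇒ t = ω₀/|α| = 76.9/1.080 = 71.23 s.

t ≈ 71.2 s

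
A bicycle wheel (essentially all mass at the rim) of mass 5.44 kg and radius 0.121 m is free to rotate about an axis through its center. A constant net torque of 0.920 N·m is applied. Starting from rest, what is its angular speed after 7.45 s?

ω ≈ 86.1 rad/s

I = MR² = (5.44)(0.121)² = 0.07965 kg·m².
α = τ/I = 0.920/0.07965 = 11.55 rad/s².
ω = ω₀ + αt = 0 + (11.55)(7.45) = 86.05 rad/s.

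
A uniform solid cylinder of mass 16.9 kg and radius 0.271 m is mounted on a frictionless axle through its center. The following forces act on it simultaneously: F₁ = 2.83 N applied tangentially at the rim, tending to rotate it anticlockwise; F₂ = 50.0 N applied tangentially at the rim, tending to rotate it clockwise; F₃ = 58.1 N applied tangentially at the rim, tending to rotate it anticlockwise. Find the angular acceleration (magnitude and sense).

α ≈ 4.77 rad/s², anticlockwise

I = ½MR² = (1/2)(16.9)(0.271)² = 0.6206 kg·m².
Taking anticlockwise as positive: τ₁ = +(2.83)(0.271) = +0.7669 N·m; τ₂ = −(50.0)(0.271) = −13.55 N·m; τ₃ = +(58.1)(0.271) = +15.75 N·m.
Net torque τ = 2.962 N·m.
α = τ/I = 2.962/0.6206 = 4.773 rad/s².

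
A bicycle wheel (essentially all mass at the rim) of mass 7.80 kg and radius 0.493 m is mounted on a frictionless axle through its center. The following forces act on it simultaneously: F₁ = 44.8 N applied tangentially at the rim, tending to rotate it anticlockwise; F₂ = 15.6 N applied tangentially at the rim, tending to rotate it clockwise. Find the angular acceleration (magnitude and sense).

α ≈ 7.59 rad/s², anticlockwise

I = MR² = (7.80)(0.493)² = 1.896 kg·m².
Taking anticlockwise as positive: τ₁ = +(44.8)(0.493) = +22.09 N·m; τ₂ = −(15.6)(0.493) = −7.691 N·m.
Net torque τ = 14.40 N·m.
α = τ/I = 14.40/1.896 = 7.593 rad/s².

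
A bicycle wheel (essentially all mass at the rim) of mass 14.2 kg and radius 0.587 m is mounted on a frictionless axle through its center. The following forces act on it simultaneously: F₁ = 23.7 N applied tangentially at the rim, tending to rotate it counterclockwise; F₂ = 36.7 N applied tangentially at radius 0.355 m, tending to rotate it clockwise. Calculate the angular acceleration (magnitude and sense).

α ≈ 0.181 rad/s², counterclockwise

I = MR² = (14.2)(0.587)² = 4.893 kg·m².
Taking counterclockwise as positive: τ₁ = +(23.7)(0.587) = +13.91 N·m; τ₂ = −(36.7)(0.355) = −13.03 N·m.
Net torque τ = 0.8834 N·m.
α = τ/I = 0.8834/4.893 = 0.1805 rad/s².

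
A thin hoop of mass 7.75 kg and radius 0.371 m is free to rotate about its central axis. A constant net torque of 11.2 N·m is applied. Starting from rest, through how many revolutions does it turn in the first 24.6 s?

I = MR² = (7.75)(0.371)² = 1.067 kg·m².
α = τ/I = 11.2/1.067 = 10.50 rad/s².
θ = ½αt² = ½(10.50)(24.6)² = 3177 rad.
Revolutions = θ/(2π) = 505.6.

≈ 506 revolutions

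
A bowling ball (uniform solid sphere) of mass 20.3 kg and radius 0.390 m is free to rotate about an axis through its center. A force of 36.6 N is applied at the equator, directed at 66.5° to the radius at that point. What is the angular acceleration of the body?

α ≈ 10.6 rad/s²

I = (2/5)MR² = (2/5)(20.3)(0.390)² = 1.235 kg·m².
Only the tangential component produces torque: τ = F R sinθ = (36.6)(0.390) sin 66.5° = 13.09 N·m.
From τ = Iα: α = 13.09/1.235 = 10.60 rad/s².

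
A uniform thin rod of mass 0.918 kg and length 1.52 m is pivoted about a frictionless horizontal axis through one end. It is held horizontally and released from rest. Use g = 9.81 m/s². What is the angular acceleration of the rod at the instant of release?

About the pivot, I = (1/3)ML² = (1/3)(0.918)(1.52)² = 0.7070 kg·m².
The weight acts at the center, a distance L/2 = 0.7600 m from the pivot; τ = Mg(L/2) = 6.844 N·m.
α = τ/I = 6.844/0.7070 = 9.681 rad/s².
(Equivalently α = (3g/(2L)) = 9.681 rad/s².)

α ≈ 9.68 rad/s²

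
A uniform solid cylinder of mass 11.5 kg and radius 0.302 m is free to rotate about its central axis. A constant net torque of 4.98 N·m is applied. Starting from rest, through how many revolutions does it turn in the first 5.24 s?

≈ 20.7 revolutions

I = ½MR² = (1/2)(11.5)(0.302)² = 0.5244 kg·m².
α = τ/I = 4.98/0.5244 = 9.496 rad/s².
θ = ½αt² = ½(9.496)(5.24)² = 130.4 rad.
Revolutions = θ/(2π) = 20.75.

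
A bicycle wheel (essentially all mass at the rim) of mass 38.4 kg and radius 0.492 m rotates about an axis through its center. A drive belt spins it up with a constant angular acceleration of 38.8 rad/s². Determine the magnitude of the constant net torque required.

τ ≈ 361 N·m

I = MR² = (38.4)(0.492)² = 9.295 kg·m².
τ = Iα = (9.295)(38.80) = 360.7 N·m.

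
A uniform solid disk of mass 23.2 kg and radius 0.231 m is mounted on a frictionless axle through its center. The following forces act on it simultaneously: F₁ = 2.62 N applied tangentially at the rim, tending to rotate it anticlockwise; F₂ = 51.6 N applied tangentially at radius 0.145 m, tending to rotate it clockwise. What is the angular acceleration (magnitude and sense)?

I = ½MR² = (1/2)(23.2)(0.231)² = 0.6190 kg·m².
Taking anticlockwise as positive: τ₁ = +(2.62)(0.231) = +0.6052 N·m; τ₂ = −(51.6)(0.145) = −7.482 N·m.
Net torque τ = -6.877 N·m.
α = τ/I = -6.877/0.6190 = -11.11 rad/s².

α ≈ 11.1 rad/s², clockwise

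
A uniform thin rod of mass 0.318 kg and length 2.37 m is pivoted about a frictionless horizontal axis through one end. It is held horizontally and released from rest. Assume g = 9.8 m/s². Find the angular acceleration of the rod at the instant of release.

α ≈ 6.20 rad/s²

About the pivot, I = (1/3)ML² = (1/3)(0.318)(2.37)² = 0.5954 kg·m².
The weight acts at the center, a distance L/2 = 1.185 m from the pivot; τ = Mg(L/2) = 3.693 N·m.
α = τ/I = 3.693/0.5954 = 6.203 rad/s².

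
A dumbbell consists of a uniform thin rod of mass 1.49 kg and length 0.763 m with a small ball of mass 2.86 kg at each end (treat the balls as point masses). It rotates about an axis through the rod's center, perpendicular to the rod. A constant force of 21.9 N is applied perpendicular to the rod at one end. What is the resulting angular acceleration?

I_rod = (1/12)ML² = (1/12)(1.49)(0.763)² = 0.07229 kg·m².
I_balls = 2·m·(L/2)² = 2(2.86)(0.3815)² = 0.8325 kg·m².
Total I = 0.9048 kg·m².
τ = F·(L/2) = (21.9)(0.382) = 8.355 N·m.
α = τ/I = 8.355/0.9048 = 9.234 rad/s².

α ≈ 9.23 rad/s²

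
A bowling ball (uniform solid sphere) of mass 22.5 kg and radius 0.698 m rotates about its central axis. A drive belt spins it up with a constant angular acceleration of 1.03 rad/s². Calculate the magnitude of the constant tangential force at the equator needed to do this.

I = (2/5)MR² = (2/5)(22.5)(0.698)² = 4.385 kg·m².
The required torque is τ = Iα = (4.385)(1.030) = 4.516 N·m.
A tangential force at the equator gives τ = FR, so F = τ/R = 4.516/0.698 = 6.470 N.

F ≈ 6.47 N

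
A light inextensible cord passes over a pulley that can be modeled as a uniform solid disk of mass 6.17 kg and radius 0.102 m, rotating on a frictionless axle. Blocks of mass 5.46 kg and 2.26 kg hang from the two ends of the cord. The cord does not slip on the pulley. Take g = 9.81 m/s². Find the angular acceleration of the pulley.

α ≈ 28.5 rad/s²

I = ½MR² = (1/2)(6.17)(0.102)² = 0.03210 kg·m².
Heavier block: m₁g − T₁ = m₁a. Lighter block: T₂ − m₂g = m₂a.
Pulley: (T₁ − T₂)R = Iα = I(a/R), so T₁ − T₂ = (I/R²)a = (1/2)M_p a = 3.085·a.
Adding the three: (m₁ − m₂)g = (m₁ + m₂ + 3.085)a, so a = (5.46 − 2.26)(9.81)/(5.46 + 2.26 + 3.085) = 2.905 m/s².
α = a/R = 2.905/0.102 = 28.48 rad/s².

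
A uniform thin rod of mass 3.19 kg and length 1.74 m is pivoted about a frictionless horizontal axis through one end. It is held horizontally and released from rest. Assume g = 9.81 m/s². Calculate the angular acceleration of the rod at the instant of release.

About the pivot, I = (1/3)ML² = (1/3)(3.19)(1.74)² = 3.219 kg·m².
The weight acts at the center, a distance L/2 = 0.8700 m from the pivot; τ = Mg(L/2) = 27.23 N·m.
α = τ/I = 27.23/3.219 = 8.457 rad/s².

α ≈ 8.46 rad/s²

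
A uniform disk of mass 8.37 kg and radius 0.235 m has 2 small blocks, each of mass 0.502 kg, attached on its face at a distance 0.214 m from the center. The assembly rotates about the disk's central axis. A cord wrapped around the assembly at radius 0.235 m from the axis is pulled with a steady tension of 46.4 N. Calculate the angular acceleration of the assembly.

I_disk = ½MR² = ½(8.37)(0.235)² = 0.2311 kg·m².
I_blocks = 2·m·r² = 2(0.502)(0.214)² = 0.04598 kg·m².
Total I = 0.2771 kg·m².
τ = F r = (46.4)(0.235) = 10.90 N·m.
α = τ/I = 10.90/0.2771 = 39.35 rad/s².

α ≈ 39.4 rad/s²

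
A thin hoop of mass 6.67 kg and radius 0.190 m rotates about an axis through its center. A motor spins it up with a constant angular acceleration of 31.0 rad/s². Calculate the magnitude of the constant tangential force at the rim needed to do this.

I = MR² = (6.67)(0.190)² = 0.2408 kg·m².
The required torque is τ = Iα = (0.2408)(31.00) = 7.464 N·m.
A tangential force at the rim gives τ = FR, so F = τ/R = 7.464/0.190 = 39.29 N.

F ≈ 39.3 N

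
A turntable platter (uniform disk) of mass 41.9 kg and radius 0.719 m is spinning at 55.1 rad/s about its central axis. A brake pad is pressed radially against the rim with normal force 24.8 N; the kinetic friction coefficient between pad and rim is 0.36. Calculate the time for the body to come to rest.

I = ½MR² = (1/2)(41.9)(0.719)² = 10.83 kg·m².
Friction force f = μN = (0.36)(24.8) = 8.928 N at the rim; torque magnitude τ = fR = 6.419 N·m, opposing ω.
|α| = τ/I = 6.419/10.83 = 0.5927 rad/s² (deceleration).
0 = ω₀ − |α|t ⇒ t = ω₀/|α| = 55.1/0.5927 = 92.96 s.

t ≈ 93.0 s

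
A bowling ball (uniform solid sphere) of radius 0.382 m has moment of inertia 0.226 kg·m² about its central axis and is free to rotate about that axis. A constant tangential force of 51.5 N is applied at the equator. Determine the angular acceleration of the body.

τ = F R = (51.5)(0.382) = 19.67 N·m.
From τ = Iα: α = 19.67/0.2260 = 87.05 rad/s².

α ≈ 87.0 rad/s²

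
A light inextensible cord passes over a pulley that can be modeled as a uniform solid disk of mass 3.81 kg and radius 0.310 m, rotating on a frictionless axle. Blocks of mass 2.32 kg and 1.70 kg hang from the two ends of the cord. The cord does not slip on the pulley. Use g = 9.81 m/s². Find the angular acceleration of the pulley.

α ≈ 3.31 rad/s²

I = ½MR² = (1/2)(3.81)(0.310)² = 0.1831 kg·m².
Heavier block: m₁g − T₁ = m₁a. Lighter block: T₂ − m₂g = m₂a.
Pulley: (T₁ − T₂)R = Iα = I(a/R), so T₁ − T₂ = (I/R²)a = (1/2)M_p a = 1.905·a.
Adding the three: (m₁ − m₂)g = (m₁ + m₂ + 1.905)a, so a = (2.32 − 1.70)(9.81)/(2.32 + 1.70 + 1.905) = 1.027 m/s².
α = a/R = 1.027/0.310 = 3.311 rad/s².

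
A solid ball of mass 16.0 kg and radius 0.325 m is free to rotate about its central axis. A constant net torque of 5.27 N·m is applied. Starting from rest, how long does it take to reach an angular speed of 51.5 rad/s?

I = (2/5)MR² = (2/5)(16.0)(0.325)² = 0.6760 kg·m².
α = τ/I = 5.27/0.6760 = 7.796 rad/s².
ω = αt ⇒ t = ω/α = 51.5/7.796 = 6.606 s.

t ≈ 6.61 s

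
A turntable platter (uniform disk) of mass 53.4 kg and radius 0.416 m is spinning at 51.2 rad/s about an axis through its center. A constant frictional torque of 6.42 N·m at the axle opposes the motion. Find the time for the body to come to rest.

I = ½MR² = (1/2)(53.4)(0.416)² = 4.621 kg·m².
The net torque has magnitude 6.42 N·m, opposing ω.
|α| = τ/I = 6.420/4.621 = 1.389 rad/s² (deceleration).
0 = ω₀ − |α|t ⇒ t = ω₀/|α| = 51.2/1.389 = 36.85 s.

t ≈ 36.8 s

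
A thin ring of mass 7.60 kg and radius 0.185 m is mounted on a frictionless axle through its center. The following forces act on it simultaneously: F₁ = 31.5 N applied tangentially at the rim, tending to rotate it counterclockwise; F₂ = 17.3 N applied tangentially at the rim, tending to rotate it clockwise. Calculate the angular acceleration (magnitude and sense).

α ≈ 10.1 rad/s², counterclockwise

I = MR² = (7.60)(0.185)² = 0.2601 kg·m².
Taking counterclockwise as positive: τ₁ = +(31.5)(0.185) = +5.827 N·m; τ₂ = −(17.3)(0.185) = −3.200 N·m.
Net torque τ = 2.627 N·m.
α = τ/I = 2.627/0.2601 = 10.10 rad/s².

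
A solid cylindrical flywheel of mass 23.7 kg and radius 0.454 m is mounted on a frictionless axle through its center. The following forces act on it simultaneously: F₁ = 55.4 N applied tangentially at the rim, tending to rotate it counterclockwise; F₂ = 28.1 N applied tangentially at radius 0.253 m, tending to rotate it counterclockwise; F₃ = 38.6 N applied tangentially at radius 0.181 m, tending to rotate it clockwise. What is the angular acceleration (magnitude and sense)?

I = ½MR² = (1/2)(23.7)(0.454)² = 2.442 kg·m².
Taking counterclockwise as positive: τ₁ = +(55.4)(0.454) = +25.15 N·m; τ₂ = +(28.1)(0.253) = +7.109 N·m; τ₃ = −(38.6)(0.181) = −6.987 N·m.
Net torque τ = 25.27 N·m.
α = τ/I = 25.27/2.442 = 10.35 rad/s².

α ≈ 10.3 rad/s², counterclockwise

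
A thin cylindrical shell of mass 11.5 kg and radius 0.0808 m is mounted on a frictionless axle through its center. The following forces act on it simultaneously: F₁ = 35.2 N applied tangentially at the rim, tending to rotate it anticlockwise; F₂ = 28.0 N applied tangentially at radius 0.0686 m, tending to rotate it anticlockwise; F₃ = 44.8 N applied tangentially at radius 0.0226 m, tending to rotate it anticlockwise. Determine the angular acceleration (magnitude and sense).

α ≈ 77.0 rad/s², anticlockwise

I = MR² = (11.5)(0.0808)² = 0.07508 kg·m².
Taking anticlockwise as positive: τ₁ = +(35.2)(0.0808) = +2.844 N·m; τ₂ = +(28.0)(0.0686) = +1.921 N·m; τ₃ = +(44.8)(0.0226) = +1.012 N·m.
Net torque τ = 5.777 N·m.
α = τ/I = 5.777/0.07508 = 76.95 rad/s².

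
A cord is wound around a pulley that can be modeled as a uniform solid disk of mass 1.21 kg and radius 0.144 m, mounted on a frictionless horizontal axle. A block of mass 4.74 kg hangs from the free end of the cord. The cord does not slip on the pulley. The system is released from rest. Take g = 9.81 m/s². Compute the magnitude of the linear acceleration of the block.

I = ½MR² = (1/2)(1.21)(0.144)² = 0.01255 kg·m².
Block: mg − T = ma. Pulley: TR = Iα. No-slip: a = αR, so T = (I/R²)a = 0.6050·a.
Then mg = (m + 0.6050)a, so a = (4.74)(9.81)/(4.74 + 0.6050) = 8.700 m/s².

a ≈ 8.70 m/s²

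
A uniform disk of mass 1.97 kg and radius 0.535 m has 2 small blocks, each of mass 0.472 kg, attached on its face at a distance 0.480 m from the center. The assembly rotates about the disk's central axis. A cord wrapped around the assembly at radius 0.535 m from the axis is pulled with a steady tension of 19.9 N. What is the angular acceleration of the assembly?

α ≈ 21.3 rad/s²

I_disk = ½MR² = ½(1.97)(0.535)² = 0.2819 kg·m².
I_blocks = 2·m·r² = 2(0.472)(0.480)² = 0.2175 kg·m².
Total I = 0.4994 kg·m².
τ = F r = (19.9)(0.535) = 10.65 N·m.
α = τ/I = 10.65/0.4994 = 21.32 rad/s².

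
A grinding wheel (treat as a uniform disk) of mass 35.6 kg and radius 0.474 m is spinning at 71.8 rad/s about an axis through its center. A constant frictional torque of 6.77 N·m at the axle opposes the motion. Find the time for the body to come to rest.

I = ½MR² = (1/2)(35.6)(0.474)² = 3.999 kg·m².
The net torque has magnitude 6.77 N·m, opposing ω.
|α| = τ/I = 6.770/3.999 = 1.693 rad/s² (deceleration).
0 = ω₀ − |α|t ⇒ t = ω₀/|α| = 71.8/1.693 = 42.41 s.

t ≈ 42.4 s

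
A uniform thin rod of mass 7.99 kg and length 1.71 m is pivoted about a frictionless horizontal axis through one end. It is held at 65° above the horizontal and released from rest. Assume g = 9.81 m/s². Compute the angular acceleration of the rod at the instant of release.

α ≈ 3.64 rad/s²

About the pivot, I = (1/3)ML² = (1/3)(7.99)(1.71)² = 7.788 kg·m².
The weight acts at the center, a distance L/2 = 0.8550 m from the pivot; τ = Mg(L/2) cos 65° = 28.32 N·m.
α = τ/I = 28.32/7.788 = 3.637 rad/s².
(Equivalently α = (3g/(2L)) cos 65° = 3.637 rad/s².)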